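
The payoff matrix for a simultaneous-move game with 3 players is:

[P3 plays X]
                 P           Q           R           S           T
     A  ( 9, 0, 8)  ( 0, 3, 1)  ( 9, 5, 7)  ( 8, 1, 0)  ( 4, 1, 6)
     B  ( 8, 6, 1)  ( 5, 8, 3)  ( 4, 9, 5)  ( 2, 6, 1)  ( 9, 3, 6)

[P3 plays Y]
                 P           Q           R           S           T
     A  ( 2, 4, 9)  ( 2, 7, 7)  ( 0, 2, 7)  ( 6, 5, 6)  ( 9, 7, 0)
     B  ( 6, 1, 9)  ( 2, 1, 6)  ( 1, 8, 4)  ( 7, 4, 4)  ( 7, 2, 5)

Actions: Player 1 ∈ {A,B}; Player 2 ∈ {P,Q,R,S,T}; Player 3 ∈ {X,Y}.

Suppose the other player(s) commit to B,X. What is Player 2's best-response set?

u_2(P vs B,X) = 6
u_2(Q vs B,X) = 8
u_2(R vs B,X) = 9
u_2(S vs B,X) = 6
u_2(T vs B,X) = 3
max payoff 9 at {R}

P2 best: {R}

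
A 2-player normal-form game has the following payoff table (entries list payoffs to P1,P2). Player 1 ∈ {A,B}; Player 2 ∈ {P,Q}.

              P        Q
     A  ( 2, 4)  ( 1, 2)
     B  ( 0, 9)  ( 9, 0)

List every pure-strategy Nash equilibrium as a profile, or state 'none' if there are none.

(A,P): NE
(A,Q): not NE [P1→B gives 9>1; P2→P gives 4>2]
(B,P): not NE [P1→A gives 2>0]
(B,Q): not NE [P2→P gives 9>0]

NE set: (A,P)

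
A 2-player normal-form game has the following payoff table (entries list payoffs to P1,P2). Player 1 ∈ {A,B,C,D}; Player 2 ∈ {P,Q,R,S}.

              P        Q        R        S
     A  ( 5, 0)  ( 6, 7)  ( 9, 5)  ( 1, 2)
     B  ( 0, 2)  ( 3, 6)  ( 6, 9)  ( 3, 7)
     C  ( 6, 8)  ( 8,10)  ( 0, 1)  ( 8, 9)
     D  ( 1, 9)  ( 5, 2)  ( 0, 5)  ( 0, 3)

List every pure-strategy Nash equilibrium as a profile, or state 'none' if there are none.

(A,P): not NE [P1→C gives 6>5; P2→Q gives 7>0]
(A,Q): not NE [P1→C gives 8>6]
(A,R): not NE [P2→Q gives 7>5]
(A,S): not NE [P1→C gives 8>1; P2→Q gives 7>2]
(B,P): not NE [P1→C gives 6>0; P2→R gives 9>2]
(B,Q): not NE [P1→C gives 8>3; P2→R gives 9>6]
(B,R): not NE [P1→A gives 9>6]
(B,S): not NE [P1→C gives 8>3; P2→R gives 9>7]
(C,P): not NE [P2→Q gives 10>8]
(C,Q): NE
(C,R): not NE [P1→A gives 9>0; P2→Q gives 10>1]
(C,S): not NE [P2→Q gives 10>9]
(D,P): not NE [P1→C gives 6>1]
(D,Q): not NE [P1→C gives 8>5; P2→P gives 9>2]
(D,R): not NE [P1→A gives 9>0; P2→P gives 9>5]
(D,S): not NE [P1→C gives 8>0; P2→P gives 9>3]

NE set: (C,Q)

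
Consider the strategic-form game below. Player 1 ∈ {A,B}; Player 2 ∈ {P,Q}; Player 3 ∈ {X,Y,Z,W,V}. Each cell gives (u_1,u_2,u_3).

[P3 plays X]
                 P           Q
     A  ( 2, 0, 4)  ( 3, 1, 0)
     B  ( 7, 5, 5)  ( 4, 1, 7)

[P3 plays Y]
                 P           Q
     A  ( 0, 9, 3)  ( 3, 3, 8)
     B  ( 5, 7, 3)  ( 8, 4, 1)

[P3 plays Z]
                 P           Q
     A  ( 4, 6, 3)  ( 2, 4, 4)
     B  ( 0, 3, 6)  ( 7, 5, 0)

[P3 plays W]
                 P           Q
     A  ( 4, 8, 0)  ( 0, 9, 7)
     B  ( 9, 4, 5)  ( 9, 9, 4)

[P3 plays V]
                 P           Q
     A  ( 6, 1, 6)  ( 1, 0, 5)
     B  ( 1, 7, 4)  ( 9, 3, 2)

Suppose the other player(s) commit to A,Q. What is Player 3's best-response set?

BR_3 = {Y}

u_3(X vs A,Q) = 0
u_3(Y vs A,Q) = 8
u_3(Z vs A,Q) = 4
u_3(W vs A,Q) = 7
u_3(V vs A,Q) = 5
max payoff 8 at {Y}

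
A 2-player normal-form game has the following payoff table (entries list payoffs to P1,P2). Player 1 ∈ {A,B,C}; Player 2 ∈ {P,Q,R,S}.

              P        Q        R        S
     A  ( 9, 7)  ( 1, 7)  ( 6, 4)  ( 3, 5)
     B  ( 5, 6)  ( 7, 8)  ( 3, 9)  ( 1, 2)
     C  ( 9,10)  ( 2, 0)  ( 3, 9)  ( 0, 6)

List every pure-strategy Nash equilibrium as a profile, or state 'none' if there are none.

NE set: (A,P), (C,P)

(A,P): NE
(A,Q): not NE [P1→B gives 7>1]
(A,R): not NE [P2→Q gives 7>4]
(A,S): not NE [P2→Q gives 7>5]
(B,P): not NE [P1→C gives 9>5; P2→R gives 9>6]
(B,Q): not NE [P2→R gives 9>8]
(B,R): not NE [P1→A gives 6>3]
(B,S): not NE [P1→A gives 3>1; P2→R gives 9>2]
(C,P): NE
(C,Q): not NE [P1→B gives 7>2; P2→P gives 10>0]
(C,R): not NE [P1→A gives 6>3; P2→P gives 10>9]
(C,S): not NE [P1→A gives 3>0; P2→P gives 10>6]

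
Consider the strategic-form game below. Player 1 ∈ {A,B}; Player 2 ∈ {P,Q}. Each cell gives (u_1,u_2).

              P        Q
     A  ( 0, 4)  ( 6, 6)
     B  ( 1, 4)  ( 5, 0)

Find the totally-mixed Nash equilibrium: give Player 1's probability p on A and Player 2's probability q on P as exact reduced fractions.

P1 indiff ⇒ q·0+(1-q)·6 = q·1+(1-q)·5 ⇒ q(-1) = (1-q)(-1) ⇒ q = 1/2
P2 indiff ⇒ p·4+(1-p)·4 = p·6+(1-p)·0 ⇒ p(-2) = (1-p)(-4) ⇒ p = 2/3

P1 mixes 2/3 on A; P2 mixes 1/2 on P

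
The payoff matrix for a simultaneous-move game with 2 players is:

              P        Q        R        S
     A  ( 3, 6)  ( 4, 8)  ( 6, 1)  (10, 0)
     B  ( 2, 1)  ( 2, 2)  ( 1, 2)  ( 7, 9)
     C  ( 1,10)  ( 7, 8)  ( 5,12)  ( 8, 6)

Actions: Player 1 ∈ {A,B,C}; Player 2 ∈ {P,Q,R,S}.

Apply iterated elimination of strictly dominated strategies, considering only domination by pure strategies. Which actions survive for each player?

Remaining: P1:{A,C} P2:{P,Q,R}

P1 drop B (A beats it: P:3>2 Q:4>2 R:6>1 S:10>7)
P2 drop S (P beats it: A:6>0 C:10>6)
P1→{A,C} P2→{P,Q,R}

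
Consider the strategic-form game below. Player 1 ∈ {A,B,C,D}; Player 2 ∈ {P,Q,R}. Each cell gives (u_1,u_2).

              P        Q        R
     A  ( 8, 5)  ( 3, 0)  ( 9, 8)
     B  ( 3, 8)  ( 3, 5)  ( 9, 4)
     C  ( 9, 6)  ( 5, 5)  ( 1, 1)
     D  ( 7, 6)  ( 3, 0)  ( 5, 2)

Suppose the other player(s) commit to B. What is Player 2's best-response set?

u_2(P vs B) = 8
u_2(Q vs B) = 5
u_2(R vs B) = 4
max payoff 8 at {P}

argmax u_2 = {P}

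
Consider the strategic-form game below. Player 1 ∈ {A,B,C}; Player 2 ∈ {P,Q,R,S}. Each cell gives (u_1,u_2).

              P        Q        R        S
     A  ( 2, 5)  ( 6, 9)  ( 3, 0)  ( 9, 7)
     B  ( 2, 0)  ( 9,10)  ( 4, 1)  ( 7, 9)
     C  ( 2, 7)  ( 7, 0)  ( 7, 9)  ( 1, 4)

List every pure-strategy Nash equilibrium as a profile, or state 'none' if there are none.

PSNE = {(B,Q), (C,R)}

(A,P): not NE [P2→Q gives 9>5]
(A,Q): not NE [P1→B gives 9>6]
(A,R): not NE [P1→C gives 7>3; P2→Q gives 9>0]
(A,S): not NE [P2→Q gives 9>7]
(B,P): not NE [P2→Q gives 10>0]
(B,Q): NE
(B,R): not NE [P1→C gives 7>4; P2→Q gives 10>1]
(B,S): not NE [P1→A gives 9>7; P2→Q gives 10>9]
(C,P): not NE [P2→R gives 9>7]
(C,Q): not NE [P1→B gives 9>7; P2→R gives 9>0]
(C,R): NE
(C,S): not NE [P1→A gives 9>1; P2→R gives 9>4]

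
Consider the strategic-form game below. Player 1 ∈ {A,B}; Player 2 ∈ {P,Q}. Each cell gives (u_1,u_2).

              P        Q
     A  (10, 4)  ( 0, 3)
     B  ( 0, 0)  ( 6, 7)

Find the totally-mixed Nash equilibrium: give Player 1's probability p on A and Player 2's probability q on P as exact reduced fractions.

P1 indiff ⇒ q·10+(1-q)·0 = q·0+(1-q)·6 ⇒ q(10) = (1-q)(6) ⇒ q = 3/8
P2 indiff ⇒ p·4+(1-p)·0 = p·3+(1-p)·7 ⇒ p(1) = (1-p)(7) ⇒ p = 7/8

(p,q) = (7/8, 3/8)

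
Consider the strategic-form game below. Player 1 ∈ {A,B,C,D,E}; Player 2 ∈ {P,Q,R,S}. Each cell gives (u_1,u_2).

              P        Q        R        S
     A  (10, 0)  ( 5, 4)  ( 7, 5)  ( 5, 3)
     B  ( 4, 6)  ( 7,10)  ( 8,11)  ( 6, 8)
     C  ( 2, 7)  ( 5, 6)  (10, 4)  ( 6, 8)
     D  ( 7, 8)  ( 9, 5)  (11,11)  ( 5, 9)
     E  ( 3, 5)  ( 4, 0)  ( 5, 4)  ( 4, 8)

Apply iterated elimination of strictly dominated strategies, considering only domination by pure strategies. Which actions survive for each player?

IESDS → P1:{B,C,D} P2:{Q,R,S}

P1 drop E (A beats it: P:10>3 Q:5>4 R:7>5 S:5>4)
P2 drop P (S beats it: A:3>0 B:8>6 C:8>7 D:9>8)
P1 drop A (B beats it: Q:7>5 R:8>7 S:6>5)
P1→{B,C,D} P2→{Q,R,S}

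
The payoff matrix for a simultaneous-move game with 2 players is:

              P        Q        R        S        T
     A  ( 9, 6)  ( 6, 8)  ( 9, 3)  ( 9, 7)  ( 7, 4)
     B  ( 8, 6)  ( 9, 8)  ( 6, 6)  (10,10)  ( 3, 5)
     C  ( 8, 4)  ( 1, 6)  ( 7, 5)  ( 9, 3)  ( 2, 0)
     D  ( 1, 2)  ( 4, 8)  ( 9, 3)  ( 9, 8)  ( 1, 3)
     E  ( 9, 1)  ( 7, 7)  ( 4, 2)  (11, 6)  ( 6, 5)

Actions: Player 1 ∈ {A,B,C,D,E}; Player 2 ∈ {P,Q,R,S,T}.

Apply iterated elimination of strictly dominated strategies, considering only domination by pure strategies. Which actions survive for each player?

P2 drop P (Q beats it: A:8>6 B:8>6 C:6>4 D:8>2 E:7>1)
P2 drop R (Q beats it: A:8>3 B:8>6 C:6>5 D:8>3 E:7>2)
P1 drop C (B beats it: Q:9>1 S:10>9 T:3>2)
P1 drop D (B beats it: Q:9>4 S:10>9 T:3>1)
P2 drop T (Q beats it: A:8>4 B:8>5 E:7>5)
P1 drop A (B beats it: Q:9>6 S:10>9)
P1→{B,E} P2→{Q,S}

Survivors P1:{B,E} P2:{Q,S}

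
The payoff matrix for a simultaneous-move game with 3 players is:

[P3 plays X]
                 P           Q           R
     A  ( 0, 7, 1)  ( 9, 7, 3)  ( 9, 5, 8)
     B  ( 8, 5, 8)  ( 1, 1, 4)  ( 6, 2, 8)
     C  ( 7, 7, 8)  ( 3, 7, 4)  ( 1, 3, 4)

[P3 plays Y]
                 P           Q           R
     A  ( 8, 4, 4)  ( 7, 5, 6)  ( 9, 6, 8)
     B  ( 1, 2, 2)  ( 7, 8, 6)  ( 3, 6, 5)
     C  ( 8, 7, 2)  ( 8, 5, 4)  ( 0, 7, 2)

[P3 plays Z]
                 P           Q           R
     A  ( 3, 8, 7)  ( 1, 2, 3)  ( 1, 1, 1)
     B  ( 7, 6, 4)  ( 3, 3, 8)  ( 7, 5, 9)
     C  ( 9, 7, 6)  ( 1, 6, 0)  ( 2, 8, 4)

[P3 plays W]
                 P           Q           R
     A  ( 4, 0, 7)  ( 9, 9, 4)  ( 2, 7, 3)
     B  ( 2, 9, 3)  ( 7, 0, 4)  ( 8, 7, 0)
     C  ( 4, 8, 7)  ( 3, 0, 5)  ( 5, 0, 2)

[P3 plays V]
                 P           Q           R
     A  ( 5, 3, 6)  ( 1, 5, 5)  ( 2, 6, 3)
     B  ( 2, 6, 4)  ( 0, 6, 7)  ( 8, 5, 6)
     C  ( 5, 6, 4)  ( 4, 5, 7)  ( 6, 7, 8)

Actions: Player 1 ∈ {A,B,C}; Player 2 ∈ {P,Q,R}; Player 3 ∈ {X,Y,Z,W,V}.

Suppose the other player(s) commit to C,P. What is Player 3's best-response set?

u_3(X vs C,P) = 8
u_3(Y vs C,P) = 2
u_3(Z vs C,P) = 6
u_3(W vs C,P) = 7
u_3(V vs C,P) = 4
max payoff 8 at {X}

P3 best: {X}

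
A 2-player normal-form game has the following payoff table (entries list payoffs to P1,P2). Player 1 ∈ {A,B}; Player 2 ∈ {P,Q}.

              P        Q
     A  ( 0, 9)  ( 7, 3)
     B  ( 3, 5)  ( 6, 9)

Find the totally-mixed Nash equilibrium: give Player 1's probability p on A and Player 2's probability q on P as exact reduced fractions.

P1 indiff ⇒ q·0+(1-q)·7 = q·3+(1-q)·6 ⇒ q(-3) = (1-q)(-1) ⇒ q = 1/4
P2 indiff ⇒ p·9+(1-p)·5 = p·3+(1-p)·9 ⇒ p(6) = (1-p)(4) ⇒ p = 2/5

P1 mixes 2/5 on A; P2 mixes 1/4 on P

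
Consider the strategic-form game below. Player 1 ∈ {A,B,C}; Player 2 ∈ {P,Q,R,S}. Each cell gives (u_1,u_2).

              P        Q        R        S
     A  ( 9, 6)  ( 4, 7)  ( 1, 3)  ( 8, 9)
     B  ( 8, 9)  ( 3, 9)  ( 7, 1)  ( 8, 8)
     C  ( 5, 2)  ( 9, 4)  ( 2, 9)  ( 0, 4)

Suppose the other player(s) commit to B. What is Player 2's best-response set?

P2 best: {P,Q}

u_2(P vs B) = 9
u_2(Q vs B) = 9
u_2(R vs B) = 1
u_2(S vs B) = 8
max payoff 9 at {P,Q}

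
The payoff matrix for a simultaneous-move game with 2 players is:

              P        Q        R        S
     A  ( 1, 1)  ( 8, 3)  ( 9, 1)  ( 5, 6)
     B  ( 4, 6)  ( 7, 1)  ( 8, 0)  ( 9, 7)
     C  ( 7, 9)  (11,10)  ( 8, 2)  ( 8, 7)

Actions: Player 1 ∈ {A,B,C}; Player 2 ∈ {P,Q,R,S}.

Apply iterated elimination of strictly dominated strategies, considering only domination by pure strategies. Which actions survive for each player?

Survivors P1:{B,C} P2:{P,Q,S}

P2 drop R (Q beats it: A:3>1 B:1>0 C:10>2)
P1 drop A (C beats it: P:7>1 Q:11>8 S:8>5)
P1→{B,C} P2→{P,Q,S}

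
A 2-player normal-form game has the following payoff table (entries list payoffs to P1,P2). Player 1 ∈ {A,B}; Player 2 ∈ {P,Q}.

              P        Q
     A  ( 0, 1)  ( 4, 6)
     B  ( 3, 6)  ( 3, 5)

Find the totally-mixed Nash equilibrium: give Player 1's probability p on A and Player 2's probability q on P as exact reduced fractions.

p=1/6, q=1/4

P1 indiff ⇒ q·0+(1-q)·4 = q·3+(1-q)·3 ⇒ q(-3) = (1-q)(-1) ⇒ q = 1/4
P2 indiff ⇒ p·1+(1-p)·6 = p·6+(1-p)·5 ⇒ p(-5) = (1-p)(-1) ⇒ p = 1/6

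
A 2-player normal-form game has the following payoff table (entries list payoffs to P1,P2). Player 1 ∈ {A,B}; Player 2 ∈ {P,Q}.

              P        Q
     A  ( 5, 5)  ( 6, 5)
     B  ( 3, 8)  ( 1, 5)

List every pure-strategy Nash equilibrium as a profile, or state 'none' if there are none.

NE set: (A,P), (A,Q)

(A,P): NE
(A,Q): NE
(B,P): not NE [P1→A gives 5>3]
(B,Q): not NE [P1→A gives 6>1; P2→P gives 8>5]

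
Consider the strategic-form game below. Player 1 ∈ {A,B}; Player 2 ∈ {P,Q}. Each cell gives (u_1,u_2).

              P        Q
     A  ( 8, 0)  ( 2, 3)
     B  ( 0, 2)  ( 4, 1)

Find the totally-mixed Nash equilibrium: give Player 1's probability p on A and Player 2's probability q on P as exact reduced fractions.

P1 indiff ⇒ q·8+(1-q)·2 = q·0+(1-q)·4 ⇒ q(8) = (1-q)(2) ⇒ q = 1/5
P2 indiff ⇒ p·0+(1-p)·2 = p·3+(1-p)·1 ⇒ p(-3) = (1-p)(-1) ⇒ p = 1/4

(p,q) = (1/4, 1/5)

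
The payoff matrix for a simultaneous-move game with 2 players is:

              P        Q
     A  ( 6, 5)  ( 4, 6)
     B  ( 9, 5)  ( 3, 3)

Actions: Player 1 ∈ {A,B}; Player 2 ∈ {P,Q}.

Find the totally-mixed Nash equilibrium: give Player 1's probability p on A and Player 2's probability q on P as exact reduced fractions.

P1 indiff ⇒ q·6+(1-q)·4 = q·9+(1-q)·3 ⇒ q(-3) = (1-q)(-1) ⇒ q = 1/4
P2 indiff ⇒ p·5+(1-p)·5 = p·6+(1-p)·3 ⇒ p(-1) = (1-p)(-2) ⇒ p = 2/3

P1 mixes 2/3 on A; P2 mixes 1/4 on P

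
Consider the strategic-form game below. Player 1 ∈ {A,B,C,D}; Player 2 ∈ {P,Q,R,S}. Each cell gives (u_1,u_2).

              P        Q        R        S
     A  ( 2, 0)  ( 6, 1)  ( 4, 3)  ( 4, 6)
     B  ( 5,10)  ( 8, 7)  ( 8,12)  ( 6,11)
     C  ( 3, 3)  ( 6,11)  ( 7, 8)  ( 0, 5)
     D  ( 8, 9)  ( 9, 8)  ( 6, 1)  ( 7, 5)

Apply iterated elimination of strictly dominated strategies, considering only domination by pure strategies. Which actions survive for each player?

Survivors P1:{B,D} P2:{P,R,S}

P1 drop A (B beats it: P:5>2 Q:8>6 R:8>4 S:6>4)
P1 drop C (B beats it: P:5>3 Q:8>6 R:8>7 S:6>0)
P2 drop Q (P beats it: B:10>7 D:9>8)
P1→{B,D} P2→{P,R,S}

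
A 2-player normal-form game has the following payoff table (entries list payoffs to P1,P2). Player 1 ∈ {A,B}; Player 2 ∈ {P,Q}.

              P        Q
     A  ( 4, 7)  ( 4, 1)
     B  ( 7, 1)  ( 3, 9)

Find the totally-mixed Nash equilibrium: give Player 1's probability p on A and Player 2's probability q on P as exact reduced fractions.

P1 indiff ⇒ q·4+(1-q)·4 = q·7+(1-q)·3 ⇒ q(-3) = (1-q)(-1) ⇒ q = 1/4
P2 indiff ⇒ p·7+(1-p)·1 = p·1+(1-p)·9 ⇒ p(6) = (1-p)(8) ⇒ p = 4/7

p=4/7, q=1/4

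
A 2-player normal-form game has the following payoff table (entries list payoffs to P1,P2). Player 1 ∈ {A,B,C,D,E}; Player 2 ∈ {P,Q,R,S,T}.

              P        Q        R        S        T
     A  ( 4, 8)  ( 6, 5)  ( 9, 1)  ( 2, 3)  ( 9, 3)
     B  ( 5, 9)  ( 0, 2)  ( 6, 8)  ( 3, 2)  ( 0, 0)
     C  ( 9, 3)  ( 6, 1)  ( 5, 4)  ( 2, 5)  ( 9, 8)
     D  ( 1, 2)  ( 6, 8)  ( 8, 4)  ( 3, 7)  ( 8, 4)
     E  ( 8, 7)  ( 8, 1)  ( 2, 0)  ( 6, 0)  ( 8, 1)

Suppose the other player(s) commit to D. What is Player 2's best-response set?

BR_2 = {Q}

u_2(P vs D) = 2
u_2(Q vs D) = 8
u_2(R vs D) = 4
u_2(S vs D) = 7
u_2(T vs D) = 4
max payoff 8 at {Q}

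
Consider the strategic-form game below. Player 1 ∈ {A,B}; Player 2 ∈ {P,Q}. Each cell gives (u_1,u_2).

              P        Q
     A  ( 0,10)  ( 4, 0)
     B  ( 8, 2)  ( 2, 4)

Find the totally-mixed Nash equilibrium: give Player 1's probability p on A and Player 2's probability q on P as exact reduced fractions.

P1 indiff ⇒ q·0+(1-q)·4 = q·8+(1-q)·2 ⇒ q(-8) = (1-q)(-2) ⇒ q = 1/5
P2 indiff ⇒ p·10+(1-p)·2 = p·0+(1-p)·4 ⇒ p(10) = (1-p)(2) ⇒ p = 1/6

p=1/6, q=1/5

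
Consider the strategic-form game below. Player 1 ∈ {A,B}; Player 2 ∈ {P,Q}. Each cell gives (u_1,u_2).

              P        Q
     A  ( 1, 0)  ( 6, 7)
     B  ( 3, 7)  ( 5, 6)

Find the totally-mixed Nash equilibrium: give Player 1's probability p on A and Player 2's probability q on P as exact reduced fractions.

(p,q) = (1/8, 1/3)

P1 indiff ⇒ q·1+(1-q)·6 = q·3+(1-q)·5 ⇒ q(-2) = (1-q)(-1) ⇒ q = 1/3
P2 indiff ⇒ p·0+(1-p)·7 = p·7+(1-p)·6 ⇒ p(-7) = (1-p)(-1) ⇒ p = 1/8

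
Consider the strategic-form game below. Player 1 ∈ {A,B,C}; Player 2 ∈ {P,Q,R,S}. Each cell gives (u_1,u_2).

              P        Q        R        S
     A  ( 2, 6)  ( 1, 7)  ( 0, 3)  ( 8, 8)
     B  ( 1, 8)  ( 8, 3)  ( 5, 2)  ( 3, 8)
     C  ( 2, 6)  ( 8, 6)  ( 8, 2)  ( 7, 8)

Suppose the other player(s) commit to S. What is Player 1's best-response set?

P1 best: {A}

u_1(A vs S) = 8
u_1(B vs S) = 3
u_1(C vs S) = 7
max payoff 8 at {A}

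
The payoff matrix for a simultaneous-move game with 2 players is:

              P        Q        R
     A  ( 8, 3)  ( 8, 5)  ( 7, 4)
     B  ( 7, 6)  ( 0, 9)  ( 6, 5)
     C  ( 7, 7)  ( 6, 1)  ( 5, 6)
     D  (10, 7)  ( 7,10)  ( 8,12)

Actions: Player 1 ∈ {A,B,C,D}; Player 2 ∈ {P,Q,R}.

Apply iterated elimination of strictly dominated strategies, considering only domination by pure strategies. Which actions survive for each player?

P1 drop B (A beats it: P:8>7 Q:8>0 R:7>6)
P1 drop C (A beats it: P:8>7 Q:8>6 R:7>5)
P2 drop P (Q beats it: A:5>3 D:10>7)
P1→{A,D} P2→{Q,R}

Survivors P1:{A,D} P2:{Q,R}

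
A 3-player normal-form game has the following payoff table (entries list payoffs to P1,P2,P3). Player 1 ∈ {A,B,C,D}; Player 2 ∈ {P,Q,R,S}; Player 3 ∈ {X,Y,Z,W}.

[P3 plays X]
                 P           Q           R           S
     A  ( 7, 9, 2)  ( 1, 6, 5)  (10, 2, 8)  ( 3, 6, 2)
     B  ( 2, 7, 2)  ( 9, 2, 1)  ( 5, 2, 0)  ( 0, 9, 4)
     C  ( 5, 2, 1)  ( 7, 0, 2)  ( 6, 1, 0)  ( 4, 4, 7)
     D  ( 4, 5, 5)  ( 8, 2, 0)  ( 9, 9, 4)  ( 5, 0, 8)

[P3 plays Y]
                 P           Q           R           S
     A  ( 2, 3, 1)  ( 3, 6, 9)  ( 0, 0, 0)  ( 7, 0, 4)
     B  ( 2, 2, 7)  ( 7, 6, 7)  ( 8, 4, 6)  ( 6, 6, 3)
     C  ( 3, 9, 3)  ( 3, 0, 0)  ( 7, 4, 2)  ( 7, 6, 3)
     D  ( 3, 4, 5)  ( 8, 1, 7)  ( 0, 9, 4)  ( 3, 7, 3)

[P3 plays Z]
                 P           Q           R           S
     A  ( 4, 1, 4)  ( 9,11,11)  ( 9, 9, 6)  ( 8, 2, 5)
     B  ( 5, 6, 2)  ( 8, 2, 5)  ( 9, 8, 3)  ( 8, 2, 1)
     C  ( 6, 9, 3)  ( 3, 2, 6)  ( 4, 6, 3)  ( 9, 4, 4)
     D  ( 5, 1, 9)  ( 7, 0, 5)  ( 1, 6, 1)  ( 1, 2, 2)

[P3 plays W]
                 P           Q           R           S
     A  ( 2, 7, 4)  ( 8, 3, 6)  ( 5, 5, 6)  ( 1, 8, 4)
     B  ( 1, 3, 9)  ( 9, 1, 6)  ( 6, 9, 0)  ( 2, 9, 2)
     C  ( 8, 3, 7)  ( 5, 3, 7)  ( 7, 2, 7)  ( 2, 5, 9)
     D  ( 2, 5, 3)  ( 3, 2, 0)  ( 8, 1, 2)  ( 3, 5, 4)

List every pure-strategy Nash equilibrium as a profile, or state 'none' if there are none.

(A,P,X): not NE [P3→W gives 4>2]
(A,P,Y): not NE [P1→D gives 3>2; P2→Q gives 6>3; P3→W gives 4>1]
(A,P,Z): not NE [P1→C gives 6>4; P2→Q gives 11>1]
(A,P,W): not NE [P1→C gives 8>2; P2→S gives 8>7]
(A,Q,X): not NE [P1→B gives 9>1; P2→P gives 9>6; P3→Z gives 11>5]
(A,Q,Y): not NE [P1→D gives 8>3; P3→Z gives 11>9]
(A,Q,Z): NE
(A,Q,W): not NE [P1→B gives 9>8; P2→S gives 8>3; P3→Z gives 11>6]
(A,R,X): not NE [P2→P gives 9>2]
(A,R,Y): not NE [P1→B gives 8>0; P2→Q gives 6>0; P3→X gives 8>0]
(A,R,Z): not NE [P2→Q gives 11>9; P3→X gives 8>6]
(A,R,W): not NE [P1→D gives 8>5; P2→S gives 8>5; P3→X gives 8>6]
(A,S,X): not NE [P1→D gives 5>3; P2→P gives 9>6; P3→Z gives 5>2]
(A,S,Y): not NE [P2→Q gives 6>0; P3→Z gives 5>4]
(A,S,Z): not NE [P1→C gives 9>8; P2→Q gives 11>2]
(A,S,W): not NE [P1→D gives 3>1; P3→Z gives 5>4]
(B,P,X): not NE [P1→A gives 7>2; P2→S gives 9>7; P3→W gives 9>2]
(B,P,Y): not NE [P1→D gives 3>2; P2→S gives 6>2; P3→W gives 9>7]
(B,P,Z): not NE [P1→C gives 6>5; P2→R gives 8>6; P3→W gives 9>2]
(B,P,W): not NE [P1→C gives 8>1; P2→S gives 9>3]
(B,Q,X): not NE [P2→S gives 9>2; P3→Y gives 7>1]
(B,Q,Y): not NE [P1→D gives 8>7]
(B,Q,Z): not NE [P1→A gives 9>8; P2→R gives 8>2; P3→Y gives 7>5]
(B,Q,W): not NE [P2→S gives 9>1; P3→Y gives 7>6]
(B,R,X): not NE [P1→A gives 10>5; P2→S gives 9>2; P3→Y gives 6>0]
(B,R,Y): not NE [P2→S gives 6>4]
(B,R,Z): not NE [P3→Y gives 6>3]
(B,R,W): not NE [P1→D gives 8>6; P3→Y gives 6>0]
(B,S,X): not NE [P1→D gives 5>0]
(B,S,Y): not NE [P1→C gives 7>6; P3→X gives 4>3]
(B,S,Z): not NE [P1→C gives 9>8; P2→R gives 8>2; P3→X gives 4>1]
(B,S,W): not NE [P1→D gives 3>2; P3→X gives 4>2]
(C,P,X): not NE [P1→A gives 7>5; P2→S gives 4>2; P3→W gives 7>1]
(C,P,Y): not NE [P3→W gives 7>3]
(C,P,Z): not NE [P3→W gives 7>3]
(C,P,W): not NE [P2→S gives 5>3]
(C,Q,X): not NE [P1→B gives 9>7; P2→S gives 4>0; P3→W gives 7>2]
(C,Q,Y): not NE [P1→D gives 8>3; P2→P gives 9>0; P3→W gives 7>0]
(C,Q,Z): not NE [P1→A gives 9>3; P2→P gives 9>2; P3→W gives 7>6]
(C,Q,W): not NE [P1→B gives 9>5; P2→S gives 5>3]
(C,R,X): not NE [P1→A gives 10>6; P2→S gives 4>1; P3→W gives 7>0]
(C,R,Y): not NE [P1→B gives 8>7; P2→P gives 9>4; P3→W gives 7>2]
(C,R,Z): not NE [P1→B gives 9>4; P2→P gives 9>6; P3→W gives 7>3]
(C,R,W): not NE [P1→D gives 8>7; P2→S gives 5>2]
(C,S,X): not NE [P1→D gives 5>4; P3→W gives 9>7]
(C,S,Y): not NE [P2→P gives 9>6; P3→W gives 9>3]
(C,S,Z): not NE [P2→P gives 9>4; P3→W gives 9>4]
(C,S,W): not NE [P1→D gives 3>2]
(D,P,X): not NE [P1→A gives 7>4; P2→R gives 9>5; P3→Z gives 9>5]
(D,P,Y): not NE [P2→R gives 9>4; P3→Z gives 9>5]
(D,P,Z): not NE [P1→C gives 6>5; P2→R gives 6>1]
(D,P,W): not NE [P1→C gives 8>2; P3→Z gives 9>3]
(D,Q,X): not NE [P1→B gives 9>8; P2→R gives 9>2; P3→Y gives 7>0]
(D,Q,Y): not NE [P2→R gives 9>1]
(D,Q,Z): not NE [P1→A gives 9>7; P2→R gives 6>0; P3→Y gives 7>5]
(D,Q,W): not NE [P1→B gives 9>3; P2→S gives 5>2; P3→Y gives 7>0]
(D,R,X): not NE [P1→A gives 10>9]
(D,R,Y): not NE [P1→B gives 8>0]
(D,R,Z): not NE [P1→B gives 9>1; P3→Y gives 4>1]
(D,R,W): not NE [P2→S gives 5>1; P3→Y gives 4>2]
(D,S,X): not NE [P2→R gives 9>0]
(D,S,Y): not NE [P1→C gives 7>3; P2→R gives 9>7; P3→X gives 8>3]
(D,S,Z): not NE [P1→C gives 9>1; P2→R gives 6>2; P3→X gives 8>2]
(D,S,W): not NE [P3→X gives 8>4]

NE set: (A,Q,Z)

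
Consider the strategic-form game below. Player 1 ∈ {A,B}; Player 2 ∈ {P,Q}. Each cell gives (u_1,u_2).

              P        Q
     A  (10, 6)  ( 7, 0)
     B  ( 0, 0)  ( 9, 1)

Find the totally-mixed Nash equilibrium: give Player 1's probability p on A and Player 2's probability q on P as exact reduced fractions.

P1 indiff ⇒ q·10+(1-q)·7 = q·0+(1-q)·9 ⇒ q(10) = (1-q)(2) ⇒ q = 1/6
P2 indiff ⇒ p·6+(1-p)·0 = p·0+(1-p)·1 ⇒ p(6) = (1-p)(1) ⇒ p = 1/7

P1 mixes 1/7 on A; P2 mixes 1/6 on P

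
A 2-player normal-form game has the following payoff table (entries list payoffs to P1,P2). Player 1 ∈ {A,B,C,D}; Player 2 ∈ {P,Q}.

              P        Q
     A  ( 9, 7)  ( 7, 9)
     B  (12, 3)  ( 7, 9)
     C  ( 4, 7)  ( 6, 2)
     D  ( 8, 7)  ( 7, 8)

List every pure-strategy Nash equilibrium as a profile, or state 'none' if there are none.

(A,P): not NE [P1→B gives 12>9; P2→Q gives 9>7]
(A,Q): NE
(B,P): not NE [P2→Q gives 9>3]
(B,Q): NE
(C,P): not NE [P1→B gives 12>4]
(C,Q): not NE [P1→D gives 7>6; P2→P gives 7>2]
(D,P): not NE [P1→B gives 12>8; P2→Q gives 8>7]
(D,Q): NE

PSNE = {(A,Q), (B,Q), (D,Q)}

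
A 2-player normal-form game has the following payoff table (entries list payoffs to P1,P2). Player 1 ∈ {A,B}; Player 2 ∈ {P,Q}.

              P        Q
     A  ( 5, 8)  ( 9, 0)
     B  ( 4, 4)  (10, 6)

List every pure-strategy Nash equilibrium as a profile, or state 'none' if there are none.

(A,P): NE
(A,Q): not NE [P1→B gives 10>9; P2→P gives 8>0]
(B,P): not NE [P1→A gives 5>4; P2→Q gives 6>4]
(B,Q): NE

NE set: (A,P), (B,Q)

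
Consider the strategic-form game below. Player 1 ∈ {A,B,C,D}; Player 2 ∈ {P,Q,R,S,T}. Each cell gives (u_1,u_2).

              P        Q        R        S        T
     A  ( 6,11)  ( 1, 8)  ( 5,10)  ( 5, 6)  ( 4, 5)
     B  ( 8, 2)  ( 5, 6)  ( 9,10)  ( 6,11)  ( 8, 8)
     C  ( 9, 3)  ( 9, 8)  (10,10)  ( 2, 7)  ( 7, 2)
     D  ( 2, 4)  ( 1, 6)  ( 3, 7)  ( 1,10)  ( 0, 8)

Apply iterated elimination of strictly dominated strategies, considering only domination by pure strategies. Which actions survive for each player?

P1 drop A (B beats it: P:8>6 Q:5>1 R:9>5 S:6>5 T:8>4)
P1 drop D (B beats it: P:8>2 Q:5>1 R:9>3 S:6>1 T:8>0)
P2 drop P (Q beats it: B:6>2 C:8>3)
P2 drop Q (R beats it: B:10>6 C:10>8)
P2 drop T (R beats it: B:10>8 C:10>2)
P1→{B,C} P2→{R,S}

IESDS → P1:{B,C} P2:{R,S}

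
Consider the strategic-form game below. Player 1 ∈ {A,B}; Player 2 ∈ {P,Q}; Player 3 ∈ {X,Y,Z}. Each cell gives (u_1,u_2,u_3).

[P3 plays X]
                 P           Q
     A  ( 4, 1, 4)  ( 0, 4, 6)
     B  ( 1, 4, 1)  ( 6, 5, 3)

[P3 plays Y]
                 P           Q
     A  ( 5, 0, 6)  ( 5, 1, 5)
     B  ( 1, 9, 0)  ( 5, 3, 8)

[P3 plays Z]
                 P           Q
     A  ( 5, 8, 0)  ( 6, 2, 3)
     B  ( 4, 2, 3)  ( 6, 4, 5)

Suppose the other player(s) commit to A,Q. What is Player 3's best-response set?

BR_3 = {X}

u_3(X vs A,Q) = 6
u_3(Y vs A,Q) = 5
u_3(Z vs A,Q) = 3
max payoff 6 at {X}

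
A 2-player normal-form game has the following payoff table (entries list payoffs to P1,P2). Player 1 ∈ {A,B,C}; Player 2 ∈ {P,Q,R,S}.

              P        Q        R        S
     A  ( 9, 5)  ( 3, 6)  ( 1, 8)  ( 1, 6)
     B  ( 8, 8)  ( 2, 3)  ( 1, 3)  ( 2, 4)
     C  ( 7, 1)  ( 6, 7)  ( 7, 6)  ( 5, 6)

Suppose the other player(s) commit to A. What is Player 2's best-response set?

u_2(P vs A) = 5
u_2(Q vs A) = 6
u_2(R vs A) = 8
u_2(S vs A) = 6
max payoff 8 at {R}

argmax u_2 = {R}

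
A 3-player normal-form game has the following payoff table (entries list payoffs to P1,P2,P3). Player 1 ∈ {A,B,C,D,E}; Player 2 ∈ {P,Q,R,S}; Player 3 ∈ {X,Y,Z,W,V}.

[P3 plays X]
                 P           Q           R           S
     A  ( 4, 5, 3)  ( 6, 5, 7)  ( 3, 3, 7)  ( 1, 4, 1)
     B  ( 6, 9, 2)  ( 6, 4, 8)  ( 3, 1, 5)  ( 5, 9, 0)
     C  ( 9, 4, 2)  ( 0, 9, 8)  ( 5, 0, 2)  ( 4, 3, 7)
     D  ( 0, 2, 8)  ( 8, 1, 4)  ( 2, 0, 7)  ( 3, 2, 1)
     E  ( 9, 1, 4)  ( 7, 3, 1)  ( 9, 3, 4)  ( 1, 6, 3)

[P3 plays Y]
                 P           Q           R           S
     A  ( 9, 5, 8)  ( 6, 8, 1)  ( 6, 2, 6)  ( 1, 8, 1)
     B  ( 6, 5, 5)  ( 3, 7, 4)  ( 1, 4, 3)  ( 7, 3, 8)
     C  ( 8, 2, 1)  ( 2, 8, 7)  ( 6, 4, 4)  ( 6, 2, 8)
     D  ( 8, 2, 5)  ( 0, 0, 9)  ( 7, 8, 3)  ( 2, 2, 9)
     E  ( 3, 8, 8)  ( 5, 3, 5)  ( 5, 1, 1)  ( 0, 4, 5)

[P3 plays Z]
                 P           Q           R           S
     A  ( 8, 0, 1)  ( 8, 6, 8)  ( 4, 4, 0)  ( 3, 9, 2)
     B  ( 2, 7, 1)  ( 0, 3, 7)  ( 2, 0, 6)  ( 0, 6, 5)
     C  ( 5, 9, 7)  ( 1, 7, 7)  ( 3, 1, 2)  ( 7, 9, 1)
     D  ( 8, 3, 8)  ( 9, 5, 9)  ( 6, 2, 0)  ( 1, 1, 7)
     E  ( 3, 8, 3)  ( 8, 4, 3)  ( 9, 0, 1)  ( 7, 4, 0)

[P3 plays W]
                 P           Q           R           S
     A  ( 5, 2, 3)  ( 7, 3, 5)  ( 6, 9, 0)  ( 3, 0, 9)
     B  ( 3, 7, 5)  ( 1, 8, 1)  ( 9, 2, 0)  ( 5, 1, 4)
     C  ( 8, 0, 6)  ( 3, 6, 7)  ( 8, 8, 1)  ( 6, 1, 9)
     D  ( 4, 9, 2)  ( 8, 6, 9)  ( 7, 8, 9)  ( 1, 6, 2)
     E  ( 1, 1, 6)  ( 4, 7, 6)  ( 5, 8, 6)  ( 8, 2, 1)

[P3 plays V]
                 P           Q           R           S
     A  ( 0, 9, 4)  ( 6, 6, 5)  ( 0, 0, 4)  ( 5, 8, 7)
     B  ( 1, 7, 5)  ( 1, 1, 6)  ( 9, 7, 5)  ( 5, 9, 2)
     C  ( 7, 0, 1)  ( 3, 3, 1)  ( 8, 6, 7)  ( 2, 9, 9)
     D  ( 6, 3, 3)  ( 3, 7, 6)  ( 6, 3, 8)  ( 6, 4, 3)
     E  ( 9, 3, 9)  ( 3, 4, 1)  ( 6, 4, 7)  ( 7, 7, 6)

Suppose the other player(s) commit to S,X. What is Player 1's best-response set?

P1 best: {B}

u_1(A vs S,X) = 1
u_1(B vs S,X) = 5
u_1(C vs S,X) = 4
u_1(D vs S,X) = 3
u_1(E vs S,X) = 1
max payoff 5 at {B}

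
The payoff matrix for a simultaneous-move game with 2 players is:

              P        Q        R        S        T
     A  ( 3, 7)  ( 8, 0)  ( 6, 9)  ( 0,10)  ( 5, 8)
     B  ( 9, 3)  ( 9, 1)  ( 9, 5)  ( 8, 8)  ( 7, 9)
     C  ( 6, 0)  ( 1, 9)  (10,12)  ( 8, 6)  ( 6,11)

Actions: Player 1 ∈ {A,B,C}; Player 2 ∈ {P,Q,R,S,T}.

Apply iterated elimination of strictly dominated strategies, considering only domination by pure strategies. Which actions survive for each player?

P1 drop A (B beats it: P:9>3 Q:9>8 R:9>6 S:8>0 T:7>5)
P2 drop P (R beats it: B:5>3 C:12>0)
P2 drop Q (R beats it: B:5>1 C:12>9)
P2 drop S (T beats it: B:9>8 C:11>6)
P1→{B,C} P2→{R,T}

IESDS → P1:{B,C} P2:{R,T}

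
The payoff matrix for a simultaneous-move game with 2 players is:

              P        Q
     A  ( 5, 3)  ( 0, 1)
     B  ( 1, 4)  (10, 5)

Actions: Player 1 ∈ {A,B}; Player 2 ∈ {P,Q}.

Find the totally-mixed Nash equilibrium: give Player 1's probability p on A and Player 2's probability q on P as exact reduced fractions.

(p,q) = (1/3, 5/7)

P1 indiff ⇒ q·5+(1-q)·0 = q·1+(1-q)·10 ⇒ q(4) = (1-q)(10) ⇒ q = 5/7
P2 indiff ⇒ p·3+(1-p)·4 = p·1+(1-p)·5 ⇒ p(2) = (1-p)(1) ⇒ p = 1/3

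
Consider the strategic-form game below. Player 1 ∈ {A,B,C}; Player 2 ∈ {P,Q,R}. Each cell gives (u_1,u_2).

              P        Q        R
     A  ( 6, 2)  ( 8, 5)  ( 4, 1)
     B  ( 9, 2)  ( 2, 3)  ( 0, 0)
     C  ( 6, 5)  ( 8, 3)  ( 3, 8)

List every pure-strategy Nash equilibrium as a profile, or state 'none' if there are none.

(A,P): not NE [P1→B gives 9>6; P2→Q gives 5>2]
(A,Q): NE
(A,R): not NE [P2→Q gives 5>1]
(B,P): not NE [P2→Q gives 3>2]
(B,Q): not NE [P1→C gives 8>2]
(B,R): not NE [P1→A gives 4>0; P2→Q gives 3>0]
(C,P): not NE [P1→B gives 9>6; P2→R gives 8>5]
(C,Q): not NE [P2→R gives 8>3]
(C,R): not NE [P1→A gives 4>3]

NE set: (A,Q)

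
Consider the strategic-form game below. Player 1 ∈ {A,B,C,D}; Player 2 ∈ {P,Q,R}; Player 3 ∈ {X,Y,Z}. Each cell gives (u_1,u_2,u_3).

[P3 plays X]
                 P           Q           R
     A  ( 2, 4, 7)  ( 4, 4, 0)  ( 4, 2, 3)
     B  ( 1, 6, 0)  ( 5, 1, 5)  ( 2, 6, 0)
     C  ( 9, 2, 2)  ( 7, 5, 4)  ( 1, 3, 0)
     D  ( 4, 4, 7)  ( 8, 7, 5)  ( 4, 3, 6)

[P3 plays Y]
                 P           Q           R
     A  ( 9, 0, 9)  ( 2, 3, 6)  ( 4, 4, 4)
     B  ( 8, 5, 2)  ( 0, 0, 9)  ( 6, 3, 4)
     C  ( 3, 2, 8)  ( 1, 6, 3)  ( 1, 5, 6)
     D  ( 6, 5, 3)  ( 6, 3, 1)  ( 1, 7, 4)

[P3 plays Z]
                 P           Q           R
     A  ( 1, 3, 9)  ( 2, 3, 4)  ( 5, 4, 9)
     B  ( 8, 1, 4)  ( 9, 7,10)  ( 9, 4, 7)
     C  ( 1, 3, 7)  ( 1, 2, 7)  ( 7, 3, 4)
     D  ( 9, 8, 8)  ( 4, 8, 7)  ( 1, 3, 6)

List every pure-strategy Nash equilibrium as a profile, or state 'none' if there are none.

(A,P,X): not NE [P1→C gives 9>2; P3→Z gives 9>7]
(A,P,Y): not NE [P2→R gives 4>0]
(A,P,Z): not NE [P1→D gives 9>1; P2→R gives 4>3]
(A,Q,X): not NE [P1→D gives 8>4; P3→Y gives 6>0]
(A,Q,Y): not NE [P1→D gives 6>2; P2→R gives 4>3]
(A,Q,Z): not NE [P1→B gives 9>2; P2→R gives 4>3; P3→Y gives 6>4]
(A,R,X): not NE [P2→Q gives 4>2; P3→Z gives 9>3]
(A,R,Y): not NE [P1→B gives 6>4; P3→Z gives 9>4]
(A,R,Z): not NE [P1→B gives 9>5]
(B,P,X): not NE [P1→C gives 9>1; P3→Z gives 4>0]
(B,P,Y): not NE [P1→A gives 9>8; P3→Z gives 4>2]
(B,P,Z): not NE [P1→D gives 9>8; P2→Q gives 7>1]
(B,Q,X): not NE [P1→D gives 8>5; P2→R gives 6>1; P3→Z gives 10>5]
(B,Q,Y): not NE [P1→D gives 6>0; P2→P gives 5>0; P3→Z gives 10>9]
(B,Q,Z): NE
(B,R,X): not NE [P1→D gives 4>2; P3→Z gives 7>0]
(B,R,Y): not NE [P2→P gives 5>3; P3→Z gives 7>4]
(B,R,Z): not NE [P2→Q gives 7>4]
(C,P,X): not NE [P2→Q gives 5>2; P3→Y gives 8>2]
(C,P,Y): not NE [P1→A gives 9>3; P2→Q gives 6>2]
(C,P,Z): not NE [P1→D gives 9>1; P3→Y gives 8>7]
(C,Q,X): not NE [P1→D gives 8>7; P3→Z gives 7>4]
(C,Q,Y): not NE [P1→D gives 6>1; P3→Z gives 7>3]
(C,Q,Z): not NE [P1→B gives 9>1; P2→R gives 3>2]
(C,R,X): not NE [P1→D gives 4>1; P2→Q gives 5>3; P3→Y gives 6>0]
(C,R,Y): not NE [P1→B gives 6>1; P2→Q gives 6>5]
(C,R,Z): not NE [P1→B gives 9>7; P3→Y gives 6>4]
(D,P,X): not NE [P1→C gives 9>4; P2→Q gives 7>4; P3→Z gives 8>7]
(D,P,Y): not NE [P1→A gives 9>6; P2→R gives 7>5; P3→Z gives 8>3]
(D,P,Z): NE
(D,Q,X): not NE [P3→Z gives 7>5]
(D,Q,Y): not NE [P2→R gives 7>3; P3→Z gives 7>1]
(D,Q,Z): not NE [P1→B gives 9>4]
(D,R,X): not NE [P2→Q gives 7>3]
(D,R,Y): not NE [P1→B gives 6>1; P3→Z gives 6>4]
(D,R,Z): not NE [P1→B gives 9>1; P2→Q gives 8>3]

PSNE = {(B,Q,Z), (D,P,Z)}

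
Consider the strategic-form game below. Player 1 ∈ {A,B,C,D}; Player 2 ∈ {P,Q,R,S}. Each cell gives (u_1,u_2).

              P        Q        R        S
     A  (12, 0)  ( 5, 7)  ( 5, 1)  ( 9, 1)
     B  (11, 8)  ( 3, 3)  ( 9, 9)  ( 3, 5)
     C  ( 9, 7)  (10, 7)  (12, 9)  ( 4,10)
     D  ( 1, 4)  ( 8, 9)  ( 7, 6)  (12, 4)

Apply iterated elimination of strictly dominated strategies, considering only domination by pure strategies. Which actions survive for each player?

P2 drop P (R beats it: A:1>0 B:9>8 C:9>7 D:6>4)
P1 drop A (D beats it: Q:8>5 R:7>5 S:12>9)
P1 drop B (C beats it: Q:10>3 R:12>9 S:4>3)
P1→{C,D} P2→{Q,R,S}

Remaining: P1:{C,D} P2:{Q,R,S}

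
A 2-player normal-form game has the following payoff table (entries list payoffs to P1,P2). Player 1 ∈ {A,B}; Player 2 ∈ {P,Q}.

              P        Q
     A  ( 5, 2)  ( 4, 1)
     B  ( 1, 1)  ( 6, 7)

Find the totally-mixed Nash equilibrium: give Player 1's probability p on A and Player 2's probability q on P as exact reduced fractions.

P1 mixes 6/7 on A; P2 mixes 1/3 on P

P1 indiff ⇒ q·5+(1-q)·4 = q·1+(1-q)·6 ⇒ q(4) = (1-q)(2) ⇒ q = 1/3
P2 indiff ⇒ p·2+(1-p)·1 = p·1+(1-p)·7 ⇒ p(1) = (1-p)(6) ⇒ p = 6/7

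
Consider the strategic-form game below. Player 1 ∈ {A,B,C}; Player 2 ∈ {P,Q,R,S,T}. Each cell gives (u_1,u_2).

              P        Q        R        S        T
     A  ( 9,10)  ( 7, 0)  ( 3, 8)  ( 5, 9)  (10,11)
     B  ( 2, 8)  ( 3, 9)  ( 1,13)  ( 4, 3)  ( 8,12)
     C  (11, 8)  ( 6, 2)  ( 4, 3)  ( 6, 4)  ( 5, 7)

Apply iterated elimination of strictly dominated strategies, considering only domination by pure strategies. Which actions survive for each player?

P1 drop B (A beats it: P:9>2 Q:7>3 R:3>1 S:5>4 T:10>8)
P2 drop Q (P beats it: A:10>0 C:8>2)
P2 drop R (P beats it: A:10>8 C:8>3)
P2 drop S (P beats it: A:10>9 C:8>4)
P1→{A,C} P2→{P,T}

Remaining: P1:{A,C} P2:{P,T}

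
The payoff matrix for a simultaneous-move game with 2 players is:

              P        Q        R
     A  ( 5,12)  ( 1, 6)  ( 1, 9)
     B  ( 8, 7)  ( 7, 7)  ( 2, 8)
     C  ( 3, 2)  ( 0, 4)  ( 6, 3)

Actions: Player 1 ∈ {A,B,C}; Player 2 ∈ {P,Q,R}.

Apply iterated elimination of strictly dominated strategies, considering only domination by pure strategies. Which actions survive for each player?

Remaining: P1:{B,C} P2:{Q,R}

P1 drop A (B beats it: P:8>5 Q:7>1 R:2>1)
P2 drop P (R beats it: B:8>7 C:3>2)
P1→{B,C} P2→{Q,R}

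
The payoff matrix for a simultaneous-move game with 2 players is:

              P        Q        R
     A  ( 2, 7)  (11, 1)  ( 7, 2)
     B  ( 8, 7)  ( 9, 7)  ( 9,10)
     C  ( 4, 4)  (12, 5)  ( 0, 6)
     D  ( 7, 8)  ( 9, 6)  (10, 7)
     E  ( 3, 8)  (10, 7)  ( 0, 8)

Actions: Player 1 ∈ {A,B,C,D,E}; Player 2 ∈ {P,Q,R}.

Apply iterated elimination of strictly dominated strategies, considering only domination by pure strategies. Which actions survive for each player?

IESDS → P1:{B,D} P2:{P,R}

P2 drop Q (R beats it: A:2>1 B:10>7 C:6>5 D:7>6 E:8>7)
P1 drop A (B beats it: P:8>2 R:9>7)
P1 drop C (B beats it: P:8>4 R:9>0)
P1 drop E (B beats it: P:8>3 R:9>0)
P1→{B,D} P2→{P,R}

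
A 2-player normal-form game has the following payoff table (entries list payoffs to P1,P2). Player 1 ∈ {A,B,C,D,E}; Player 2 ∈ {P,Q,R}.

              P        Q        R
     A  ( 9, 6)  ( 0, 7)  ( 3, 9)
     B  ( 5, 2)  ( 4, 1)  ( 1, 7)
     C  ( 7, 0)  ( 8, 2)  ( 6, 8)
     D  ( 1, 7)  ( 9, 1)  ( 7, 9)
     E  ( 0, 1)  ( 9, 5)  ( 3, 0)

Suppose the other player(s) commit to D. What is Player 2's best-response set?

P2 best: {R}

u_2(P vs D) = 7
u_2(Q vs D) = 1
u_2(R vs D) = 9
max payoff 9 at {R}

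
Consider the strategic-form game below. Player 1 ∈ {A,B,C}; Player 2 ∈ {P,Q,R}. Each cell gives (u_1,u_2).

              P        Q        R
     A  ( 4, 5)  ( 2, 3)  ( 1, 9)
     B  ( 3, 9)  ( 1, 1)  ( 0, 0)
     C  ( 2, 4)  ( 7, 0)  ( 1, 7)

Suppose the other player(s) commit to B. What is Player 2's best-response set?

argmax u_2 = {P}

u_2(P vs B) = 9
u_2(Q vs B) = 1
u_2(R vs B) = 0
max payoff 9 at {P}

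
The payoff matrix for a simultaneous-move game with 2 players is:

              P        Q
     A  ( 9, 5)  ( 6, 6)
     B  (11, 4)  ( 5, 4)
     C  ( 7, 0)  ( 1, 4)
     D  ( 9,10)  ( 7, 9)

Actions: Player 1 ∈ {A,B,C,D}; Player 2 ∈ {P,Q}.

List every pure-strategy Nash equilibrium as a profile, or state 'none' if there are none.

NE set: (B,P)

(A,P): not NE [P1→B gives 11>9; P2→Q gives 6>5]
(A,Q): not NE [P1→D gives 7>6]
(B,P): NE
(B,Q): not NE [P1→D gives 7>5]
(C,P): not NE [P1→B gives 11>7; P2→Q gives 4>0]
(C,Q): not NE [P1→D gives 7>1]
(D,P): not NE [P1→B gives 11>9]
(D,Q): not NE [P2→P gives 10>9]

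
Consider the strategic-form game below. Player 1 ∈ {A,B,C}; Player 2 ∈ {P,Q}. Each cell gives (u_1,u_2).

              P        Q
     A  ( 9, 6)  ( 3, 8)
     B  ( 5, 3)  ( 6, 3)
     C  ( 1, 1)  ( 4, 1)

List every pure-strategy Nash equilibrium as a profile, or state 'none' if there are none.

PSNE = {(B,Q)}

(A,P): not NE [P2→Q gives 8>6]
(A,Q): not NE [P1→B gives 6>3]
(B,P): not NE [P1→A gives 9>5]
(B,Q): NE
(C,P): not NE [P1→A gives 9>1]
(C,Q): not NE [P1→B gives 6>4]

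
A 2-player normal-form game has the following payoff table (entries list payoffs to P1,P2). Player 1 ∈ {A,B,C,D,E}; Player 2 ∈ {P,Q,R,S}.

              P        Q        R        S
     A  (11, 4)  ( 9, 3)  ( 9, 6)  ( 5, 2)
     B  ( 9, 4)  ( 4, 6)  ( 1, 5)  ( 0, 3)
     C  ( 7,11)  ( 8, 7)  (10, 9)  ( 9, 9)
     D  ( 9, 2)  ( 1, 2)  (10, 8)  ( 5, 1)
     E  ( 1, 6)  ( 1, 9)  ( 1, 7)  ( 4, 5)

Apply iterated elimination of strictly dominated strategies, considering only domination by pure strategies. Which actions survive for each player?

P1 drop B (A beats it: P:11>9 Q:9>4 R:9>1 S:5>0)
P1 drop E (A beats it: P:11>1 Q:9>1 R:9>1 S:5>4)
P2 drop Q (R beats it: A:6>3 C:9>7 D:8>2)
P2 drop S (P beats it: A:4>2 C:11>9 D:2>1)
P1→{A,C,D} P2→{P,R}

Survivors P1:{A,C,D} P2:{P,R}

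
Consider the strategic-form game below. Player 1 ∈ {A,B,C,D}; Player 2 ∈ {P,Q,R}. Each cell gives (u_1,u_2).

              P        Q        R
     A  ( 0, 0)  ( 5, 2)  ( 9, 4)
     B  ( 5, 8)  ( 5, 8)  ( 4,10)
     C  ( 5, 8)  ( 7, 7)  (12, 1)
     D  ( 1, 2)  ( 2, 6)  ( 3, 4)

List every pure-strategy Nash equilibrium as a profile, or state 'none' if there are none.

(A,P): not NE [P1→C gives 5>0; P2→R gives 4>0]
(A,Q): not NE [P1→C gives 7>5; P2→R gives 4>2]
(A,R): not NE [P1→C gives 12>9]
(B,P): not NE [P2→R gives 10>8]
(B,Q): not NE [P1→C gives 7>5; P2→R gives 10>8]
(B,R): not NE [P1→C gives 12>4]
(C,P): NE
(C,Q): not NE [P2→P gives 8>7]
(C,R): not NE [P2→P gives 8>1]
(D,P): not NE [P1→C gives 5>1; P2→Q gives 6>2]
(D,Q): not NE [P1→C gives 7>2]
(D,R): not NE [P1→C gives 12>3; P2→Q gives 6>4]

Nash profiles: (C,P)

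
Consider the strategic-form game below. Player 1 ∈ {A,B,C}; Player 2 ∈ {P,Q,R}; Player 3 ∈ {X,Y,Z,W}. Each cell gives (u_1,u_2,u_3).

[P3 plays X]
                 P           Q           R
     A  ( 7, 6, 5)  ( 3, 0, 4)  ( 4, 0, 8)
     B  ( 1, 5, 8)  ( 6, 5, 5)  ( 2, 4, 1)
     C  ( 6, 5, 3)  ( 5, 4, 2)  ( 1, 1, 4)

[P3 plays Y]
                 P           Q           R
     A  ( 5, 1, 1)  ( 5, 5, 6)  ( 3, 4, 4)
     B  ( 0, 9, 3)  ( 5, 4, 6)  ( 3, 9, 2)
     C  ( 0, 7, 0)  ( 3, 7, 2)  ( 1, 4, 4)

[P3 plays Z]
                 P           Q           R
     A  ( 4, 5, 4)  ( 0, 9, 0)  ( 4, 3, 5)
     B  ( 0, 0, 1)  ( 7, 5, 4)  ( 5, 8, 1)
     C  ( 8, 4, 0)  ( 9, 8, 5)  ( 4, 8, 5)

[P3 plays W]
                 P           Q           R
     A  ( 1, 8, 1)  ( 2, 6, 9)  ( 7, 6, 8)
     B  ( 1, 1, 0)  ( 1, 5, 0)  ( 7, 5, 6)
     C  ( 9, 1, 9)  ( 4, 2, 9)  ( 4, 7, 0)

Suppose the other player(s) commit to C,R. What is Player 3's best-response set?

argmax u_3 = {Z}

u_3(X vs C,R) = 4
u_3(Y vs C,R) = 4
u_3(Z vs C,R) = 5
u_3(W vs C,R) = 0
max payoff 5 at {Z}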